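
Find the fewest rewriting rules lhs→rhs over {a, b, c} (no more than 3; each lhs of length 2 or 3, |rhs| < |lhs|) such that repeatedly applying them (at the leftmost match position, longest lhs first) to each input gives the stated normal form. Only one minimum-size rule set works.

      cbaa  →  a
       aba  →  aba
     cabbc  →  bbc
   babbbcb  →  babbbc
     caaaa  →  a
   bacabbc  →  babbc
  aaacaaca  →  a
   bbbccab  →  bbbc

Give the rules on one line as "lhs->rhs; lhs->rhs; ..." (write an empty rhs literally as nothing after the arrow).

  | cbaa => caa => a
  | aba
  | cabbc => bbc
  | babbbcb => babbbc

aa->a; ca->; cb->c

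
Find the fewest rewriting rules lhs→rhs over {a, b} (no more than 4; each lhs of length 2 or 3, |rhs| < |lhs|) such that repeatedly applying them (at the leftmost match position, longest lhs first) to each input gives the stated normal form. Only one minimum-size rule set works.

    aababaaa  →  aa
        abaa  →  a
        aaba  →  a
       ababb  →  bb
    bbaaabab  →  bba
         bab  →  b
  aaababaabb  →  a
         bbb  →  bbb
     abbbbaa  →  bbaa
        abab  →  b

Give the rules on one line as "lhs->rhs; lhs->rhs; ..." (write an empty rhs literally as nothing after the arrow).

ab->; aba->; abb->

  | aababaaa => abaaa => aa
  | abaa => a
  | aaba => a
  | ababb => bb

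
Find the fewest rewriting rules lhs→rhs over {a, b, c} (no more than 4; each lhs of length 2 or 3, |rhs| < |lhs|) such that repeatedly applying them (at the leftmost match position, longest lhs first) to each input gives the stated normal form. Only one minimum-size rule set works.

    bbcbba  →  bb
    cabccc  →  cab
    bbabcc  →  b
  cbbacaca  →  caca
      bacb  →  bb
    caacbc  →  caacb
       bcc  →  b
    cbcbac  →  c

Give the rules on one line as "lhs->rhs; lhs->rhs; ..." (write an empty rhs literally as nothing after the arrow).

ba->b; bbc->; bc->b

  | bbcbba => bba => bb
  | cabccc => cabcc => cabc => cab
  | bbabcc => bbbcc => bc => b
  | cbbacaca => cbbcaca => caca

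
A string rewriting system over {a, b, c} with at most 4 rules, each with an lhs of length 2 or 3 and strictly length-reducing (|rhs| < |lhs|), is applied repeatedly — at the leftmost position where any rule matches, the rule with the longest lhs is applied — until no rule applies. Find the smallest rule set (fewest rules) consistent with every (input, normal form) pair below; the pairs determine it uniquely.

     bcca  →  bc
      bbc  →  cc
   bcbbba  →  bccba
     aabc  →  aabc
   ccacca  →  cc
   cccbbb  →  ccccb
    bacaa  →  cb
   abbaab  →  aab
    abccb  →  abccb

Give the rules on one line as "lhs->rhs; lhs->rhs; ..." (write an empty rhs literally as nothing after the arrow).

baa->cb; bb->c; ca->

  | bcca => bc
  | bbc => cc
  | bcbbba => bccba
  | aabc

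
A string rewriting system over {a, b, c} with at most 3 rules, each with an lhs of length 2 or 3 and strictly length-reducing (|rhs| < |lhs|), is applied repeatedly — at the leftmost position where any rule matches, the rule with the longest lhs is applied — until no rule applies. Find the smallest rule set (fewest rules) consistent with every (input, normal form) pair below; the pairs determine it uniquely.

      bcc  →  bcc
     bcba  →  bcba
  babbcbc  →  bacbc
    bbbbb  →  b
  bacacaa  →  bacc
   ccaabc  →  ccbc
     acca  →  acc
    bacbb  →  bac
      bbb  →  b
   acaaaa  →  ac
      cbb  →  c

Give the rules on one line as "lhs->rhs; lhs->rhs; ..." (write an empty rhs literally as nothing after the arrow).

bb->; ca->c

  | bcc
  | bcba
  | babbcbc => bacbc
  | bbbbb => bbb => b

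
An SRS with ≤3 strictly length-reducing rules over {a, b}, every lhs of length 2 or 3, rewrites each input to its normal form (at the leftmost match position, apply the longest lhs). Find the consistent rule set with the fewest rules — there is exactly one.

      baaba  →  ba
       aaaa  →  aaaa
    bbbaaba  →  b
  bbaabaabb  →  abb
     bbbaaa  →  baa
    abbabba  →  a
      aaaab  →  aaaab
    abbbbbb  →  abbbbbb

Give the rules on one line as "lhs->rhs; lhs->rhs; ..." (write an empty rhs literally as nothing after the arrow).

aba->; bba->

  | baaba => ba
  | aaaa
  | bbbaaba => baba => b
  | bbaabaabb => abaabb => abb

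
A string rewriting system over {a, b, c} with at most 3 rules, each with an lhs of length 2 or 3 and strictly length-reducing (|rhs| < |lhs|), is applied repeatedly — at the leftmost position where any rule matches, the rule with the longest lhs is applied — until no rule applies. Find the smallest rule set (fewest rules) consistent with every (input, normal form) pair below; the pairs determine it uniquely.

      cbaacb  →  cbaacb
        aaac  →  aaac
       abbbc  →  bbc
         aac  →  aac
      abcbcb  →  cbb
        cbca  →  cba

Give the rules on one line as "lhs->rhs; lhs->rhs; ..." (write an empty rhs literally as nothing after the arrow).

  | cbaacb
  | aaac
  | abbbc => bbc
  | aac

ab->; cbc->cb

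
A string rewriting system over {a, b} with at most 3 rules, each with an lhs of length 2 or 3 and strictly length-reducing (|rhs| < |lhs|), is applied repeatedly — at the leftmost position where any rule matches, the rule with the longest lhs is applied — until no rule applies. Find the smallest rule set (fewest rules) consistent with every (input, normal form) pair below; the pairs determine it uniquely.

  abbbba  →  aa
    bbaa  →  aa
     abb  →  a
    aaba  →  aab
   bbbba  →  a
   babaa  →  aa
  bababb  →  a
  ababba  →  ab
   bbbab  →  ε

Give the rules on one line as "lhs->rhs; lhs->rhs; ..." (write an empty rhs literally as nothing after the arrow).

  | abbbba => abba => aa
  | bbaa => aa
  | abb => a
  | aaba => aab

ba->b; bb->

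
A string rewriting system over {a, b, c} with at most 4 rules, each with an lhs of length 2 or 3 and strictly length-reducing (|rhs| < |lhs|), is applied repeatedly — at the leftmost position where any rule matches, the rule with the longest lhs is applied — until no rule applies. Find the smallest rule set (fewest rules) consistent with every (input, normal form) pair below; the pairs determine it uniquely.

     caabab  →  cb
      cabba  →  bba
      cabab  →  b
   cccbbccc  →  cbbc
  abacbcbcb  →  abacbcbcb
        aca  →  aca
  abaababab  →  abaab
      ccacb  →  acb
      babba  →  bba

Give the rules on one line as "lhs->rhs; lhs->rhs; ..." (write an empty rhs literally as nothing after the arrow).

  | caabab => cbab => cb
  | cabba => bba
  | cabab => bab => b
  | cccbbccc => cbbccc => cbbc

bab->b; caa->c; cab->b; cc->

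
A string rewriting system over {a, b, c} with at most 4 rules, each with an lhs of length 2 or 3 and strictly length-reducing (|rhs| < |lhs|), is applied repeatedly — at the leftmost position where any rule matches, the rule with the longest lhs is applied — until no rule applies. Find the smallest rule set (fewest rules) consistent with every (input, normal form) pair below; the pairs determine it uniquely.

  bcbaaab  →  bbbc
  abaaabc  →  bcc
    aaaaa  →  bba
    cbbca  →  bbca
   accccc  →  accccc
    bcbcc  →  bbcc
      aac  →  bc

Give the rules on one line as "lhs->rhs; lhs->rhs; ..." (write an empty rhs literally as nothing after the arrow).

aa->b; ab->c; cb->b

  | bcbaaab => bbaaab => bbbab => bbbc
  | abaaabc => caaabc => cbabc => babc => bcc
  | aaaaa => baaa => bba
  | cbbca => bbca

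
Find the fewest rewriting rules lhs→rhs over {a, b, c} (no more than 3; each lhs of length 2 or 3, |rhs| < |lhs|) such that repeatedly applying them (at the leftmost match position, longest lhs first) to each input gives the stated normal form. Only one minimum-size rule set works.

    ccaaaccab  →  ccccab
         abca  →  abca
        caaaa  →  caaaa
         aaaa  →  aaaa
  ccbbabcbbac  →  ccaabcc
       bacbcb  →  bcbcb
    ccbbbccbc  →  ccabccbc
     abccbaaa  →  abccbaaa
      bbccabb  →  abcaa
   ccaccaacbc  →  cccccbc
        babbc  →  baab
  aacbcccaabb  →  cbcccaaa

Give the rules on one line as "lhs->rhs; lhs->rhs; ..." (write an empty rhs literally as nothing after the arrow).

  | ccaaaccab => ccaaccab => ccaccab => ccccab
  | abca
  | caaaa
  | aaaa

ac->c; bb->a; bbc->ab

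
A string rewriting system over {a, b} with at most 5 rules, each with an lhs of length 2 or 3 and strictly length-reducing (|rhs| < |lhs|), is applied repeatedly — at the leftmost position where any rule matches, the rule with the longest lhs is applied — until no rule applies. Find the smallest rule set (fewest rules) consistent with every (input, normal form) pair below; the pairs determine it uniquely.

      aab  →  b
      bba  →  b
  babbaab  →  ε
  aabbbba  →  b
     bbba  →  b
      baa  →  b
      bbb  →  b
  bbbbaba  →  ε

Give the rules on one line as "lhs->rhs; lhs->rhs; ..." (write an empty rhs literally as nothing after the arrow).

aa->; ba->b; bab->a; bb->b

  | aab => b
  | bba => ba => b
  | babbaab => abaab => abab => aa => ε
  | aabbbba => bbbba => bbba => bba => ba => b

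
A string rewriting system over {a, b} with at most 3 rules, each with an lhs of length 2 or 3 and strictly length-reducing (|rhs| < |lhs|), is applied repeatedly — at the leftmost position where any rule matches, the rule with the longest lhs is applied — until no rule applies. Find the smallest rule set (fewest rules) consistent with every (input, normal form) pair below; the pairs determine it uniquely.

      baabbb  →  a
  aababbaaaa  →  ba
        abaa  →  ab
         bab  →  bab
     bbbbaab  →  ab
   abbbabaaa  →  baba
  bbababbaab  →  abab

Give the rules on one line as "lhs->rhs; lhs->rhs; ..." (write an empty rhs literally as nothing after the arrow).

  | baabbb => bbbb => abb => a
  | aababbaaaa => babbaaaa => baaaaa => baaa => ba
  | abaa => ab
  | bab

aa->; bb->; bbb->ab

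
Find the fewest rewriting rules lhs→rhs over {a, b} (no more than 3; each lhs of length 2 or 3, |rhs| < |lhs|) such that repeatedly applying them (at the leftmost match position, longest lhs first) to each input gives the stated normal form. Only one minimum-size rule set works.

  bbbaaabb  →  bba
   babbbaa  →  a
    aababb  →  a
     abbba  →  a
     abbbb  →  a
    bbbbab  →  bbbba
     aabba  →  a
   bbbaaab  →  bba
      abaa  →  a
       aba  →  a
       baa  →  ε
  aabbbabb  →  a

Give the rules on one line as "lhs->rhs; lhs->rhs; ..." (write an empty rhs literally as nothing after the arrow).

  | bbbaaabb => bbabb => bbab => bba
  | babbbaa => babbaa => babaa => baaa => a
  | aababb => ababb => aabb => abb => ab => a
  | abbba => abba => aba => aa => a

aa->a; ab->a; baa->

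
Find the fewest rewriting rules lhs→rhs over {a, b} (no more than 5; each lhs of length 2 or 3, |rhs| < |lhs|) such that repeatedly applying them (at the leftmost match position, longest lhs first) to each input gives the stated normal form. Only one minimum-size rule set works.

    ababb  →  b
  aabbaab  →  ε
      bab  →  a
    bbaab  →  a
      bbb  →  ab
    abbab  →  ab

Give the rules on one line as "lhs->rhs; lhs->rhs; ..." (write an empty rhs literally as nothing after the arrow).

aa->b; abb->; ba->b; bb->a

  | ababb => abbb => b
  | aabbaab => bbbaab => abaab => abab => abb => ε
  | bab => bb => a
  | bbaab => aaab => bab => bb => a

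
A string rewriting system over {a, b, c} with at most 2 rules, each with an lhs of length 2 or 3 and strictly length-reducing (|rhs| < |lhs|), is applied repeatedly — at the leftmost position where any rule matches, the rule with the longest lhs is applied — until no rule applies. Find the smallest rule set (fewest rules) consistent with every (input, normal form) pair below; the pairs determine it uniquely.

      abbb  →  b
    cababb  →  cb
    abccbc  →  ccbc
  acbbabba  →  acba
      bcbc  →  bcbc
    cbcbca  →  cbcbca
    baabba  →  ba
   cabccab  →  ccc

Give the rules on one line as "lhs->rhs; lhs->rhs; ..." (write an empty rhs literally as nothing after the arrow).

  | abbb => bb => b
  | cababb => cabb => cb
  | abccbc => ccbc
  | acbbabba => acbabba => acbba => acba

ab->; bb->b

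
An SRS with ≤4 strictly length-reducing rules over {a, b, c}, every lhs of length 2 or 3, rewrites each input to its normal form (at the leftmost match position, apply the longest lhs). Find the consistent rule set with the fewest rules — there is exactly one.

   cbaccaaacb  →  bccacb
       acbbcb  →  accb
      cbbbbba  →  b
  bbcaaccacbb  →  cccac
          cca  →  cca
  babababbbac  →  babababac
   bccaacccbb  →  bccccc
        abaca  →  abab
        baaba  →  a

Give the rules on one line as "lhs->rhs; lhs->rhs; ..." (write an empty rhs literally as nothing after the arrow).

  | cbaccaaacb => bccaaacb => bccacb
  | acbbcb => accb
  | cbbbbba => cbbba => cba => b
  | bbcaaccacbb => caaccacbb => cccacbb => cccac

aa->; aca->ab; bb->; cba->b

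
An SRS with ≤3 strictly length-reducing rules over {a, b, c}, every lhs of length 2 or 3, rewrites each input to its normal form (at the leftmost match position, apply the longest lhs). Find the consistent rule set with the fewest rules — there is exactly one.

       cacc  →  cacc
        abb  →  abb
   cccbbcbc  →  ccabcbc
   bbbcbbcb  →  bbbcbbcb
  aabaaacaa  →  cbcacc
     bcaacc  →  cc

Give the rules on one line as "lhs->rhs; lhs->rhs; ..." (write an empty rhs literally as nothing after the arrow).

aa->c; bcc->; ccb->ca

  | cacc
  | abb
  | cccbbcbc => ccabcbc
  | bbbcbbcb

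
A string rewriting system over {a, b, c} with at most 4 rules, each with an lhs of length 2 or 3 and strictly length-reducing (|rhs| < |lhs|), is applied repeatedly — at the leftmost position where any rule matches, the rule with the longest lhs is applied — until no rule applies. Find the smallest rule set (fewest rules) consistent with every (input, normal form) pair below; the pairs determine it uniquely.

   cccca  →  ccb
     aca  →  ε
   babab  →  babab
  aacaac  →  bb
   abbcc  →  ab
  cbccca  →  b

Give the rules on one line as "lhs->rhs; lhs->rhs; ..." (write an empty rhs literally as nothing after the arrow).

  | cccca => ccb
  | aca => ε
  | babab
  | aacaac => baac => bb

aac->b; aca->; bcc->; cca->b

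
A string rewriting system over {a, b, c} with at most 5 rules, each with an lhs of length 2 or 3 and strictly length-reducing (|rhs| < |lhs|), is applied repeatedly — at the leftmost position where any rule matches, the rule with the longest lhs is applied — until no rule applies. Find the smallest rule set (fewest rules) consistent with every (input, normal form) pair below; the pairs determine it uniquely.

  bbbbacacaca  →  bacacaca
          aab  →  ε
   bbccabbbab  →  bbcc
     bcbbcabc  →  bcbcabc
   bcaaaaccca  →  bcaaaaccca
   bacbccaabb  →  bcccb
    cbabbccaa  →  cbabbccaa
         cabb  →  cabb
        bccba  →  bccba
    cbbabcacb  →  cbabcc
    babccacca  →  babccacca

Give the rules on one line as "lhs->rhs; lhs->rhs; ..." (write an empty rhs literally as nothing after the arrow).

aab->; acb->c; bbb->; cbb->cb

  | bbbbacacaca => bacacaca
  | aab => ε
  | bbccabbbab => bbccaab => bbcc
  | bcbbcabc => bcbcabc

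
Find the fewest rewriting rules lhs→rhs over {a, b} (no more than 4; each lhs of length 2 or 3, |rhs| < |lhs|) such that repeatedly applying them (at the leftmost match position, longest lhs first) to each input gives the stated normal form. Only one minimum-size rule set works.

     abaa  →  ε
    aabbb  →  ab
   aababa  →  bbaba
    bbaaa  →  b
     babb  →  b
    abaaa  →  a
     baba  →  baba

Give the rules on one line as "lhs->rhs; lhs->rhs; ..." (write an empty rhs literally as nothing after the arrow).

  | abaa => abb => ε
  | aabbb => bbbb => ab
  | aababa => bbaba
  | bbaaa => bbba => aa => b

aa->b; abb->; bbb->a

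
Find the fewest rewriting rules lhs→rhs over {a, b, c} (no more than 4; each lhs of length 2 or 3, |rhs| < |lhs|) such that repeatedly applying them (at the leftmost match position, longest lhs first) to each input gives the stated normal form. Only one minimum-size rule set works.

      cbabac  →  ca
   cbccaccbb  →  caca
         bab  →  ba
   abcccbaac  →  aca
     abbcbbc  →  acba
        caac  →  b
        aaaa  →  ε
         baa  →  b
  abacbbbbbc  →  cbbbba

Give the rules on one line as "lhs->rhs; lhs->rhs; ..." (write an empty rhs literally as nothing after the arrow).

  | cbabac => cbaac => cbc => ca
  | cbccaccbb => cacaccbb => cacabbb => cacabb => cacab => caca
  | bab => ba
  | abcccbaac => acccbaac => abcbaac => acbaac => acbc => aca

aa->; ab->a; bc->a; cc->b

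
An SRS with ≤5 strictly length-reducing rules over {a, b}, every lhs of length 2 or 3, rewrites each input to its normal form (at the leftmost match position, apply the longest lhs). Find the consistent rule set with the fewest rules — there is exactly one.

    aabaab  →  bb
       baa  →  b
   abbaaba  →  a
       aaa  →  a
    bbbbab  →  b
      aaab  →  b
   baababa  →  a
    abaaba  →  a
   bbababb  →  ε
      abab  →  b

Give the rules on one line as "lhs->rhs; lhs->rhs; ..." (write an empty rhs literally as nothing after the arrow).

  | aabaab => bbaab => baab => aab => bb
  | baa => aa => b
  | abbaaba => aaba => bba => ba => a
  | aaa => ba => a

aa->b; ab->b; abb->; ba->a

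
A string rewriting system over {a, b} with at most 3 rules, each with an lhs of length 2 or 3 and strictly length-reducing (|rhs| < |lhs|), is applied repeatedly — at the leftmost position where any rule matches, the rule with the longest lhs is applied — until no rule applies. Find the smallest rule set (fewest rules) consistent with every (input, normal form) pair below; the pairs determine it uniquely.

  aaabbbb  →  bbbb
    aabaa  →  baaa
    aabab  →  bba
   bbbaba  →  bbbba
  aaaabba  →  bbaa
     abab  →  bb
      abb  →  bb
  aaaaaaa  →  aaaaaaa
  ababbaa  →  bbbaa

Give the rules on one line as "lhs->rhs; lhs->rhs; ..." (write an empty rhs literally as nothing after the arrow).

  | aaabbbb => ababbb => babbb => bbbb
  | aabaa => baaa
  | aabab => baab => bba
  | bbbaba => bbbba

aab->ba; ab->b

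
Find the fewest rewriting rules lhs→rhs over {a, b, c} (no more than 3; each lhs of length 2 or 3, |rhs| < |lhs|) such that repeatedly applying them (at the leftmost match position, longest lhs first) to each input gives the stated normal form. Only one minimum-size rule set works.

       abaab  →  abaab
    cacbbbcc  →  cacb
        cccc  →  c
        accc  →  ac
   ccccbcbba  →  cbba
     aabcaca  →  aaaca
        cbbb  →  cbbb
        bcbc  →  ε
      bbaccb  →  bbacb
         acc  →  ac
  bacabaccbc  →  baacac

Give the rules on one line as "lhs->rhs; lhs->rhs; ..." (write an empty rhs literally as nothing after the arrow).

bc->; cab->ac; cc->c

  | abaab
  | cacbbbcc => cacbbc => cacb
  | cccc => ccc => cc => c
  | accc => acc => ac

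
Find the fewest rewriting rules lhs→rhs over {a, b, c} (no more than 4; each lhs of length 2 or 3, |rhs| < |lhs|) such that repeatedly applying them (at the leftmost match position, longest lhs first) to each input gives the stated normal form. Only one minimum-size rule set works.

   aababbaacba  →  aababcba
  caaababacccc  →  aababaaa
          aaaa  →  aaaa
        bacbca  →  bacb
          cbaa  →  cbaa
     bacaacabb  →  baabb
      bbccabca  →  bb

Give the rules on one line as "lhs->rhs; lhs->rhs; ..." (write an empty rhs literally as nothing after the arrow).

  | aababbaacba => aababcacba => aababcba
  | caaababacccc => aababacccc => aababaacc => aababaaa
  | aaaa
  | bacbca => bacb

bba->bc; ca->; cc->a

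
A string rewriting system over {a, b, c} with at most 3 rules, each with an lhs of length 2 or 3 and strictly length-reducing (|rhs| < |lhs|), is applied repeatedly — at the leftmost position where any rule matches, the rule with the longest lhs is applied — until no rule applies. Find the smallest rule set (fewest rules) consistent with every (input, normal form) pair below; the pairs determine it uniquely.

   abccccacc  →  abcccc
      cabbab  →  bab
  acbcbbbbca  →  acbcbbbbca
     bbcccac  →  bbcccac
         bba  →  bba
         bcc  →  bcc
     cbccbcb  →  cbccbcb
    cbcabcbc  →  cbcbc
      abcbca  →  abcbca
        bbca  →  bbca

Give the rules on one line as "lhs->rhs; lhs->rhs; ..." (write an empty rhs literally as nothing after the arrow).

acc->; cab->

  | abccccacc => abcccc
  | cabbab => bab
  | acbcbbbbca
  | bbcccac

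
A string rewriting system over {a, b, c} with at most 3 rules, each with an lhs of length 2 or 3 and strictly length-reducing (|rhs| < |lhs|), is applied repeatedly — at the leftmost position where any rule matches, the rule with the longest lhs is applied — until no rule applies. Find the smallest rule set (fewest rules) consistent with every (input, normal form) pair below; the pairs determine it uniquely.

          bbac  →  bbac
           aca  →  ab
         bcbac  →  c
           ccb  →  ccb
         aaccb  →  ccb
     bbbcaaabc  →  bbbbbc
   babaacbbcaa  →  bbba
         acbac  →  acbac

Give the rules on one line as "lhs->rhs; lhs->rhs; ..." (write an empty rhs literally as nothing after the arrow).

  | bbac
  | aca => ab
  | bcbac => aac => c
  | ccb

aa->; bcb->a; ca->b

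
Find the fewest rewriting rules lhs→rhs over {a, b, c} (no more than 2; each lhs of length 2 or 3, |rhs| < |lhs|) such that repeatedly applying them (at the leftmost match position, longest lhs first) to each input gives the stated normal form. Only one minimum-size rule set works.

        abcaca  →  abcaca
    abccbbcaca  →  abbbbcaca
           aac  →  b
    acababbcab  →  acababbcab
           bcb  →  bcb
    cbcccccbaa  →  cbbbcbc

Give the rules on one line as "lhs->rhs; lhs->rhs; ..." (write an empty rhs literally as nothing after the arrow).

aa->c; cc->b

  | abcaca
  | abccbbcaca => abbbbcaca
  | aac => cc => b
  | acababbcab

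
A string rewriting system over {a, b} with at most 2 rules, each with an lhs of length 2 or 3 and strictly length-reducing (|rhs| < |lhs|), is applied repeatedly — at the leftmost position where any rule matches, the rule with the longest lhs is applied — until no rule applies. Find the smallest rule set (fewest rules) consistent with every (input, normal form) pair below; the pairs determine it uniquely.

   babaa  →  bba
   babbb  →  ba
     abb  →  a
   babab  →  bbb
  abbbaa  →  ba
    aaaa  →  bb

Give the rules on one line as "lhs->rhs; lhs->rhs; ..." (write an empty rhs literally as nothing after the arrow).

aa->b; ab->a

  | babaa => baaa => bba
  | babbb => babb => bab => ba
  | abb => ab => a
  | babab => baab => bbb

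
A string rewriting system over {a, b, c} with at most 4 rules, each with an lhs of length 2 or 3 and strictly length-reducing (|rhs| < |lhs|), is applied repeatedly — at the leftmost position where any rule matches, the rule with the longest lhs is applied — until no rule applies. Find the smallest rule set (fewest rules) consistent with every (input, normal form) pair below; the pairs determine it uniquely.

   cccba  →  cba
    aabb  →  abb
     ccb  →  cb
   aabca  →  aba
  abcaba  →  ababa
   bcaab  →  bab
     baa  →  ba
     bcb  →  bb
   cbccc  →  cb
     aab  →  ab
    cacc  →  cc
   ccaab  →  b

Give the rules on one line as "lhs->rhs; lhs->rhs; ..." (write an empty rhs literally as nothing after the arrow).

aa->a; bc->b; ca->; ccb->cb

  | cccba => ccba => cba
  | aabb => abb
  | ccb => cb
  | aabca => abca => aba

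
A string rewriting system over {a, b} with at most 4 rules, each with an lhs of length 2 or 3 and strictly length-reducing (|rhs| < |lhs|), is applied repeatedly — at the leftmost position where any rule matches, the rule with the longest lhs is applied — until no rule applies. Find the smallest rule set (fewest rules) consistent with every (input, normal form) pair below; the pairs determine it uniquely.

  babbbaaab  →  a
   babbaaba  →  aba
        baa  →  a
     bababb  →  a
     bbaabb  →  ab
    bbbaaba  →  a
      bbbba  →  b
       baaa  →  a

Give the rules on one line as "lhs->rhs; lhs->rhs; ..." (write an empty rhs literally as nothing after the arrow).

  | babbbaaab => baabaaab => bbbaaab => abaaab => abbab => aab => bb => a
  | babbaaba => baaaba => bbaba => aba
  | baa => bb => a
  | bababb => babaa => babb => baa => bb => a

aa->b; bb->a; bba->a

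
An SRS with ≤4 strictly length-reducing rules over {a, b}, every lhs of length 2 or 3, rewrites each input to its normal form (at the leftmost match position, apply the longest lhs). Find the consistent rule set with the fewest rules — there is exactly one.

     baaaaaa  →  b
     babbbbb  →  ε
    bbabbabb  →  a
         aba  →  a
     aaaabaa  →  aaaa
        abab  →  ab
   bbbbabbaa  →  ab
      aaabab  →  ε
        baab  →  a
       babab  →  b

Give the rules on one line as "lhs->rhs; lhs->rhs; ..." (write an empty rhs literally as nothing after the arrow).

  | baaaaaa => baaaa => baa => b
  | babbbbb => bbbbb => abbb => aab => ε
  | bbabbabb => aabbabb => babb => bb => a
  | aba => a

aab->; ba->; baa->b; bb->a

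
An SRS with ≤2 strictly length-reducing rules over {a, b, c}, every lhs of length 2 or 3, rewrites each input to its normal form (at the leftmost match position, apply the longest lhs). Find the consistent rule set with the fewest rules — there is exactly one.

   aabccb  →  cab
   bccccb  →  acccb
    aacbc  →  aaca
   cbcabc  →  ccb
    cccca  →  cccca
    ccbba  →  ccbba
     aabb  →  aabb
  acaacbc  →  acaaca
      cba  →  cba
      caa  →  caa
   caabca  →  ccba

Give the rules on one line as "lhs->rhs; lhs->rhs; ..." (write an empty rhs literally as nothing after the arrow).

  | aabccb => aaacb => cbcb => cab
  | bccccb => acccb
  | aacbc => aaca
  | cbcabc => caabc => caaa => ccb

aaa->cb; bc->a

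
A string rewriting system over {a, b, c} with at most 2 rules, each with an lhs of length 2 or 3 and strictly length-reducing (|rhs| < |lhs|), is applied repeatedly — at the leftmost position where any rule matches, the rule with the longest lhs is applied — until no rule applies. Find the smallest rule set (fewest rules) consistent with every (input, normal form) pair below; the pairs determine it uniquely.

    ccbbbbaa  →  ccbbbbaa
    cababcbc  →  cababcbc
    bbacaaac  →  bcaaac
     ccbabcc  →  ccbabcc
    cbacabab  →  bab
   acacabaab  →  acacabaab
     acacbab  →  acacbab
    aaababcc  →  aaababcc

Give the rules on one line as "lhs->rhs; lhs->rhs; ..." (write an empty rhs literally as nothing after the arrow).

bac->c; cca->

  | ccbbbbaa
  | cababcbc
  | bbacaaac => bcaaac
  | ccbabcc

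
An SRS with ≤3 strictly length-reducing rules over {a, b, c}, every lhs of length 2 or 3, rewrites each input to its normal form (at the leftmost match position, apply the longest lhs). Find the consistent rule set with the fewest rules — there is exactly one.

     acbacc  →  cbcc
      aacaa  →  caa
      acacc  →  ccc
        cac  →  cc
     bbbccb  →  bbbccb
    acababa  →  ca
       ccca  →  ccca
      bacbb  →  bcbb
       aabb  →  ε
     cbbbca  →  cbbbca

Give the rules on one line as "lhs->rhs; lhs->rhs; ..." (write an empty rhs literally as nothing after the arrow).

  | acbacc => cbacc => cbcc
  | aacaa => acaa => caa
  | acacc => cacc => ccc
  | cac => cc

ab->; ac->c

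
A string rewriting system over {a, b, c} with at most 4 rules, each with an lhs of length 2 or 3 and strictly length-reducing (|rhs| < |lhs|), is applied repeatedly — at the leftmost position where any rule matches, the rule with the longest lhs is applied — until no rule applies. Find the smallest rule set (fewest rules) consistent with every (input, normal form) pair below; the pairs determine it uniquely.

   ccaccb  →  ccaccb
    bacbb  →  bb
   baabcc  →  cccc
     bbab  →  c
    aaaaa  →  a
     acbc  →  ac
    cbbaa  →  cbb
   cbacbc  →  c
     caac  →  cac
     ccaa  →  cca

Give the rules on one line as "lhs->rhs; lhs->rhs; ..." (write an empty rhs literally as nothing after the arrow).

aa->a; ba->b; bab->cc; bc->

  | ccaccb
  | bacbb => bcbb => bb
  | baabcc => babcc => cccc
  | bbab => bcc => c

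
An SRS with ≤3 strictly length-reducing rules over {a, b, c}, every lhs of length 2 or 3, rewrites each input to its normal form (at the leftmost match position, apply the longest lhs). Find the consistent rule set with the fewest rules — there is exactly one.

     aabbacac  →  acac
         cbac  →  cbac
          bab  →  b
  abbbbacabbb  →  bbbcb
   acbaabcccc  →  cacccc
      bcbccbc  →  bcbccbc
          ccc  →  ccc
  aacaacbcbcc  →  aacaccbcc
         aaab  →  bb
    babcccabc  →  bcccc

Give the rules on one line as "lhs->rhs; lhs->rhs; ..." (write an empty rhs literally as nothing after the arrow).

  | aabbacac => abacac => acac
  | cbac
  | bab => b
  | abbbbacabbb => bbbacabbb => bbbacbb => bbbcb

aaa->b; ab->; acb->c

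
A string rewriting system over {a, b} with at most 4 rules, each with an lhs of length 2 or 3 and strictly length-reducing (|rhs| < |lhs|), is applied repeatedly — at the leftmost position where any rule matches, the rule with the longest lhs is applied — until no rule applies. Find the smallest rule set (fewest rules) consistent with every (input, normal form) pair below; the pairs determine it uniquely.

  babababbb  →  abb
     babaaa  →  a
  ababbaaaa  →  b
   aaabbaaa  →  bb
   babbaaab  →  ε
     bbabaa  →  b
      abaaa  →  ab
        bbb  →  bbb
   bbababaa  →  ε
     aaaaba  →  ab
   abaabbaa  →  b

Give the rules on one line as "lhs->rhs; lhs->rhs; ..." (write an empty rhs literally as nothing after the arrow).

  | babababbb => aababbb => babbb => abb
  | babaaa => aaaa => a
  | ababbaaaa => aabaaaa => baaaa => baaa => baa => ba => b
  | aaabbaaa => bbaaa => bbaa => bba => bb

aa->; aaa->; ba->b; bab->a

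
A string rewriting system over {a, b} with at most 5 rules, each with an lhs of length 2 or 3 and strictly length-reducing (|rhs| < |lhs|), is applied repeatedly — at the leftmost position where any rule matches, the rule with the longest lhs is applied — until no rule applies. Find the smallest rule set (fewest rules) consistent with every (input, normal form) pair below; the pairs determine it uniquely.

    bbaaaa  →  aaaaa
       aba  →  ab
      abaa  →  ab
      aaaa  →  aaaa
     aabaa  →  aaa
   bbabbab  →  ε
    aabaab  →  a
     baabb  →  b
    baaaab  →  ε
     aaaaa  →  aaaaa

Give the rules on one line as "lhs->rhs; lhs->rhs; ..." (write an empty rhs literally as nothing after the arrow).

aab->bb; ba->b; bb->; bba->aa

  | bbaaaa => aaaaa
  | aba => ab
  | abaa => aba => ab
  | aaaa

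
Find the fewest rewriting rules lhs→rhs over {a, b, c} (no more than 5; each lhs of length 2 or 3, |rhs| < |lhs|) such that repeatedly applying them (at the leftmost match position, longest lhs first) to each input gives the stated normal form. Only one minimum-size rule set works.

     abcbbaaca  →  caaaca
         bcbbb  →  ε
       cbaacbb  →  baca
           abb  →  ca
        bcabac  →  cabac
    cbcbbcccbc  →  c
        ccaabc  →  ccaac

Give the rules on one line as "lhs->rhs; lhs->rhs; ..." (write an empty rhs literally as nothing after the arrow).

abb->ca; bbb->; bc->c; cb->b

  | abcbbaaca => acbbaaca => abbaaca => caaaca
  | bcbbb => cbbb => bbb => ε
  | cbaacbb => baacbb => baabb => baca
  | abb => ca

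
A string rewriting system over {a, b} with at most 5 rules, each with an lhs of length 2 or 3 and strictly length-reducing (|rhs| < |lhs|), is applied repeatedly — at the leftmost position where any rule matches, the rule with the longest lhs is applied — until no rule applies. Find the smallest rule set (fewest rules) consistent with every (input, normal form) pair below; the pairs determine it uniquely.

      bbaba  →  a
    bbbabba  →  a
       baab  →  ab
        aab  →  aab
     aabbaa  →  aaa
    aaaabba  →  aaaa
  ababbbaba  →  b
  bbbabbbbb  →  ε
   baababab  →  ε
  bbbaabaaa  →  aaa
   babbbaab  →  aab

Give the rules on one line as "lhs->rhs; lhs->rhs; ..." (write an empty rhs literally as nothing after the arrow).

  | bbaba => baa => a
  | bbbabba => bbaba => baa => a
  | baab => ab
  | aab

aba->b; abb->; ba->; bab->a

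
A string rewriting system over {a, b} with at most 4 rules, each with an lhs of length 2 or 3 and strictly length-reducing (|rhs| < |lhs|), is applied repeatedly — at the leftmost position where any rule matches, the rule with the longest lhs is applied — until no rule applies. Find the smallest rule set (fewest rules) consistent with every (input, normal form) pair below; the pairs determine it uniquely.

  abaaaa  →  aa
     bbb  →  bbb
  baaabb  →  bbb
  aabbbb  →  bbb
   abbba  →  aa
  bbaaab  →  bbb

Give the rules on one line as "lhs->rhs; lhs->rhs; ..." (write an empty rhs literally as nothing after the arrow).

  | abaaaa => aaaaa => aa
  | bbb
  | baaabb => bbb
  | aabbbb => bbb

aaa->; aab->; ab->a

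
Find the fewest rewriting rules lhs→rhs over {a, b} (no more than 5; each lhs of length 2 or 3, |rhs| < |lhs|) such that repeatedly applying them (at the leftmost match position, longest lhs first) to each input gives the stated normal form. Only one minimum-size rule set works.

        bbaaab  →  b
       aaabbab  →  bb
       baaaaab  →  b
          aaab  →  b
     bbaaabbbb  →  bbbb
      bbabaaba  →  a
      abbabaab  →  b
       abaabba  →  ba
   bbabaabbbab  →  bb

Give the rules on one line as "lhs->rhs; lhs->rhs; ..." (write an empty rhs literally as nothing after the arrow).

ab->b; aba->a; baa->a; bba->ba

  | bbaaab => baaab => aab => ab => b
  | aaabbab => aabbab => abbab => bbab => bab => bb
  | baaaaab => aaaab => aaab => aab => ab => b
  | aaab => aab => ab => b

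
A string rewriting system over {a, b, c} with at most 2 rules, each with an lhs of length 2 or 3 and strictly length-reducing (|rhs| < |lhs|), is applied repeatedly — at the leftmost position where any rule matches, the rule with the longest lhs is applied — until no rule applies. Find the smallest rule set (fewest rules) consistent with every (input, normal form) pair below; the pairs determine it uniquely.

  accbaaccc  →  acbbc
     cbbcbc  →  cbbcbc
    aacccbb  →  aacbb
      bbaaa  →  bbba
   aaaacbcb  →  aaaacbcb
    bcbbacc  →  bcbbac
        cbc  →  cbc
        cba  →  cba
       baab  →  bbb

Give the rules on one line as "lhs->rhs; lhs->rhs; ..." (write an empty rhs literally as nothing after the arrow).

  | accbaaccc => acbaaccc => acbbccc => acbbcc => acbbc
  | cbbcbc
  | aacccbb => aaccbb => aacbb
  | bbaaa => bbba

baa->bb; cc->c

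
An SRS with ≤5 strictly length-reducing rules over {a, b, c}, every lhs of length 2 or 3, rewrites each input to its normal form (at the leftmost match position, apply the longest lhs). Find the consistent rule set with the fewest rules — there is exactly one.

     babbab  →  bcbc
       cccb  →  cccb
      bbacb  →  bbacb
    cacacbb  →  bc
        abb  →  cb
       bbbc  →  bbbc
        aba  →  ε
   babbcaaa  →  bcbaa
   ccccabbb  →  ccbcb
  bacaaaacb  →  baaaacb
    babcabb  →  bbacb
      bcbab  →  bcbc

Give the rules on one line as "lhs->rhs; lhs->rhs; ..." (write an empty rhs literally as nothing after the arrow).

ab->c; abc->ba; ca->; cbb->bc

  | babbab => bcbab => bcbc
  | cccb
  | bbacb
  | cacacbb => cacbb => cbb => bc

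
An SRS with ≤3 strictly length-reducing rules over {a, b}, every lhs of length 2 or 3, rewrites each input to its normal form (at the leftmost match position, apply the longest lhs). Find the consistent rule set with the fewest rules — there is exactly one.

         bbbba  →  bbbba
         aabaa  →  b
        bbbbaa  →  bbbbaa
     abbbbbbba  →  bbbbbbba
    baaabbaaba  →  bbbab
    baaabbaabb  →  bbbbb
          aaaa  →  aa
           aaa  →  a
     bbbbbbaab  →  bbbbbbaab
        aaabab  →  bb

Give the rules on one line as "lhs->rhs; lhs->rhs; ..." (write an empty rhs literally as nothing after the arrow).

  | bbbba
  | aabaa => aba => b
  | bbbbaa
  | abbbbbbba => bbbbbbba

aaa->a; aba->b; abb->bb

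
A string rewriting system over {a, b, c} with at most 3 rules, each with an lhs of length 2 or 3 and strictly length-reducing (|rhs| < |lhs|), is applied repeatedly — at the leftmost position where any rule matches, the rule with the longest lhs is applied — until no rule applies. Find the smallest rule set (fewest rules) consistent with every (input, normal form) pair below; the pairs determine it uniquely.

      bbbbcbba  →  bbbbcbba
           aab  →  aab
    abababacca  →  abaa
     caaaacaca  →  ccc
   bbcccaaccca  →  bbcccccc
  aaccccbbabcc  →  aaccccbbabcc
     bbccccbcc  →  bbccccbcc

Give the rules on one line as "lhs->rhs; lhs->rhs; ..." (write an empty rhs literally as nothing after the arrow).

  | bbbbcbba
  | aab
  | abababacca => ababaca => abaa
  | caaaacaca => caaacaca => caacaca => cacaca => ccaca => ccca => ccc

bac->; ca->c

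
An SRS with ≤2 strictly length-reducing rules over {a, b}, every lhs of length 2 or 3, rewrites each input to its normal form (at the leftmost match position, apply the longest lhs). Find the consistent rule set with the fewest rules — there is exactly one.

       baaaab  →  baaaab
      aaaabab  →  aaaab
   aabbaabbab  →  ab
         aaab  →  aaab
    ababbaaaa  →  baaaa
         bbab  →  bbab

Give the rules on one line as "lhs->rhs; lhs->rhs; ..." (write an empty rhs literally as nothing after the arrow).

  | baaaab
  | aaaabab => aaaab
  | aabbaabbab => abaabbab => aabbab => abab => ab
  | aaab

aba->a; abb->b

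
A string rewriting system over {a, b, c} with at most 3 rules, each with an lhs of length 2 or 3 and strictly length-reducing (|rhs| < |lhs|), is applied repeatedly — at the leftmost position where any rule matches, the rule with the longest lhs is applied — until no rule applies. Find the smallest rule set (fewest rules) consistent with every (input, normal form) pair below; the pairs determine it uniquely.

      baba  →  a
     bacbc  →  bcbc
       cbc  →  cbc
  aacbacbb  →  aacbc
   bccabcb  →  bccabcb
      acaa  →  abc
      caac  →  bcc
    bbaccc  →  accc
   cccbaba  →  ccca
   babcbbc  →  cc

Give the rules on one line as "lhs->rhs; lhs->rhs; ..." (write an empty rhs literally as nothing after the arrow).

ba->b; bb->; caa->bc

  | baba => bba => a
  | bacbc => bcbc
  | cbc
  | aacbacbb => aacbcbb => aacbc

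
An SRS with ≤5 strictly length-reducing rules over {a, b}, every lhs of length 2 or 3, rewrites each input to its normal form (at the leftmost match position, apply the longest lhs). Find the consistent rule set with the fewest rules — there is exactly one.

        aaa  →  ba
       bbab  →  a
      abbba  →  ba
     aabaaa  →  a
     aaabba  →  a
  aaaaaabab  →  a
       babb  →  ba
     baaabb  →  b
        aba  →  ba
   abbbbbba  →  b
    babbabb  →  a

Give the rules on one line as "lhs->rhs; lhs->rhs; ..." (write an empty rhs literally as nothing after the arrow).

  | aaa => ba
  | bbab => aab => bb => a
  | abbba => aba => ba
  | aabaaa => bbaaa => aaaa => baa => bb => a

aa->b; ab->b; abb->a; bb->a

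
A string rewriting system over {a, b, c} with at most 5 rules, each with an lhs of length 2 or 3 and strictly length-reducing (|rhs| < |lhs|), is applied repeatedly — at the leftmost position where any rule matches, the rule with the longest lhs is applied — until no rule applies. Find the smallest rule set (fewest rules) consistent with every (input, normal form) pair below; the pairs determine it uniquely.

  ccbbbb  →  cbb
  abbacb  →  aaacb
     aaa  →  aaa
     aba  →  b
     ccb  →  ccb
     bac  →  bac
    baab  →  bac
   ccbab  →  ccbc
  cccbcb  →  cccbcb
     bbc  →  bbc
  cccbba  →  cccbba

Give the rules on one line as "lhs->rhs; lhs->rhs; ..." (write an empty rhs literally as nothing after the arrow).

ab->c; abb->aa; bbb->a; ca->b

  | ccbbbb => ccab => cbb
  | abbacb => aaacb
  | aaa
  | aba => ca => b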